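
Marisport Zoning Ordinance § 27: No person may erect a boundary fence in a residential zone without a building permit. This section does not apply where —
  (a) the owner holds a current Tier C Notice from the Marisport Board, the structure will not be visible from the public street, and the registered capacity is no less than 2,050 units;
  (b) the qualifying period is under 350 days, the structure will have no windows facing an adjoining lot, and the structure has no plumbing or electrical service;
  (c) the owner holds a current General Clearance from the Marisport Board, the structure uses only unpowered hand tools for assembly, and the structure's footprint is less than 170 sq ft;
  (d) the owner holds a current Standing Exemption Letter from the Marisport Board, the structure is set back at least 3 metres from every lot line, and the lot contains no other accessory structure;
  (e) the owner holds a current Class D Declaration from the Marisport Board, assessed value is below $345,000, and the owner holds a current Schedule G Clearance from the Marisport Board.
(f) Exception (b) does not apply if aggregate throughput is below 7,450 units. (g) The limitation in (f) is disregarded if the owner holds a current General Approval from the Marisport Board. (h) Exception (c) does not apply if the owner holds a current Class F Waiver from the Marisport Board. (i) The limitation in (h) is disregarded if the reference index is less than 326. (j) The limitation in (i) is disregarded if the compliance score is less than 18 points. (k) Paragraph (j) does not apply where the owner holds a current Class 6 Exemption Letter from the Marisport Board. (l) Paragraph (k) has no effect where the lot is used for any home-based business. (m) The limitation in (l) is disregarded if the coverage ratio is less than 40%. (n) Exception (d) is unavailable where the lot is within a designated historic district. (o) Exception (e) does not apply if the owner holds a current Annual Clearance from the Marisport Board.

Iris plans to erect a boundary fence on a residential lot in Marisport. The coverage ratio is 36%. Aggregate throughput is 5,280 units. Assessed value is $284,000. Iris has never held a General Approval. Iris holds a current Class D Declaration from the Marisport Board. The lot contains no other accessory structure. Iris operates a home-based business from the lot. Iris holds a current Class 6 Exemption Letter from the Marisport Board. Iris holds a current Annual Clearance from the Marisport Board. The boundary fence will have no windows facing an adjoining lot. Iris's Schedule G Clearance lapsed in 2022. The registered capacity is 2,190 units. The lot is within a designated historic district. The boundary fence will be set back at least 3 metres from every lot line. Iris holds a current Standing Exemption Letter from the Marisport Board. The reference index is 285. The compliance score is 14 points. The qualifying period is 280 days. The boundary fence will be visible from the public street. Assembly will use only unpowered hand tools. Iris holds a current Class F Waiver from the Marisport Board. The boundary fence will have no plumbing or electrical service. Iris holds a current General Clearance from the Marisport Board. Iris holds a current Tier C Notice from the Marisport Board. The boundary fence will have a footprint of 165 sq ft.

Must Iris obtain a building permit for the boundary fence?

Exception (a) requires that the structure will not be visible from the public street; but the structure will be visible from the street, so (a) is unavailable.
Exception (b): the qualifying period is 280 days, under the 350 days limit; no windows face an adjoining lot; there is no plumbing or electrical service — every condition holds. But applying paragraphs (f)–(g): (f) operates against (b): aggregate throughput is 5,280 units, below the 7,450 units limit. (g) is not triggered (there is no General Approval in force), so (f) stands. (b) is therefore removed.
Exception (c): a current General Clearance is held; assembly uses only hand tools; the structure's footprint is 165 sq ft, less than the 170 sq ft limit — every condition holds. Considering the limiting provisions: (h) would limit (c) — a current Class F Waiver is held — but (i) sets (h) aside: (i) operates against (h): the reference index is 285, less than the 326 limit. (j) would limit (i) — the compliance score is 14 points, less than the 18 points limit — but (k) sets (j) aside: (k) applies — a current Class 6 Exemption Letter is held. (l) is triggered (a home-based business operates on the lot), but is itself disapplied by (m): (m) operates against (l): the coverage ratio is 36%, less than the 40% limit. (c) remains available.
All of (d)'s requirements are met (a current Standing Exemption Letter is held; the setback is at least 3 m on every side; the lot has no other accessory structure). But: (n) is engaged — the lot is in a historic district. Exception (d) does not apply.
Exception (e) does not apply: the Schedule G Clearance is not current.

No — exception (c) applies; Iris does not need a building permit.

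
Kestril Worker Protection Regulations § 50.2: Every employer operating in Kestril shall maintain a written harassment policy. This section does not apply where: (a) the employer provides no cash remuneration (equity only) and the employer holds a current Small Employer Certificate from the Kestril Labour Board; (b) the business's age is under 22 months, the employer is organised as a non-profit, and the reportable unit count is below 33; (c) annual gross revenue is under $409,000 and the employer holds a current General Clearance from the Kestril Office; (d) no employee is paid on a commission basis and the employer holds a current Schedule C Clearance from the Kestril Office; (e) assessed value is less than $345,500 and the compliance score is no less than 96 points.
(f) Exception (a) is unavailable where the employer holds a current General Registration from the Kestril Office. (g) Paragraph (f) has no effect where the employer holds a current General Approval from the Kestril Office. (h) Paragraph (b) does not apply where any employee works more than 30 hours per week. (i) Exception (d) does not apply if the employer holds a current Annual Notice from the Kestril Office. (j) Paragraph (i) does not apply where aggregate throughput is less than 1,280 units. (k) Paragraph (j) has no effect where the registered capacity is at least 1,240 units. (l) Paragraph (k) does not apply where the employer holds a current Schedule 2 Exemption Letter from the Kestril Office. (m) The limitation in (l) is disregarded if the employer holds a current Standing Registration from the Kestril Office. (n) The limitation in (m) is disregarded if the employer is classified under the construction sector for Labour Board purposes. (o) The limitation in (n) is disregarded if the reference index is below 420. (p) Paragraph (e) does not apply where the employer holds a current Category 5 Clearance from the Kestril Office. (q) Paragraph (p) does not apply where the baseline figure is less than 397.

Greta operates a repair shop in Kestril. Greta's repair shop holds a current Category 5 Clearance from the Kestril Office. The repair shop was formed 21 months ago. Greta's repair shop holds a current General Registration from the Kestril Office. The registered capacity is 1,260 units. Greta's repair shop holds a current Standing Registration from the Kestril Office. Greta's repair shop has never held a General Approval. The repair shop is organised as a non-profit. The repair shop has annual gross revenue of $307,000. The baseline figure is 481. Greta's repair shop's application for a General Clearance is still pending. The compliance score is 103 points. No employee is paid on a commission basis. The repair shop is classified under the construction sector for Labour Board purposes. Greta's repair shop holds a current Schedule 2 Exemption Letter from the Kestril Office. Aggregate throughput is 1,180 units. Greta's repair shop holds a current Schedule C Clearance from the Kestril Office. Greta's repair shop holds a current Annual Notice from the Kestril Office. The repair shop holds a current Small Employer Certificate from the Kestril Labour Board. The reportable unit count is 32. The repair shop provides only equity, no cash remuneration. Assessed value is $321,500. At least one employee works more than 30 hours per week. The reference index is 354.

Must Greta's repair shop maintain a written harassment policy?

Exception (a)'s conditions are all satisfied: remuneration is equity-only; a current Small Employer Certificate is held. But applying paragraphs (f)–(g): (f) operates against (a): a current General Registration is held. (g) does not operate here (there is no General Approval in force), so (f) stands. Exception (a) does not apply.
All of (b)'s requirements are met (the business's age is 21 months, under the 22 months limit; the employer is a non-profit; the reportable unit count is 32, below the 33 limit). However, paragraph (h) must be considered: (h) operates against (b): at least one employee exceeds 30 hours/week. Exception (b) does not apply.
Exception (c) fails — there is no General Clearance in force.
Exception (d): no employee is paid on commission; a current Schedule C Clearance is held — every condition holds. However, paragraphs (i)–(o) must be considered: (i) operates — a current Annual Notice is held. (j) would limit (i) — aggregate throughput is 1,180 units, less than the 1,280 units limit — but (k) sets (j) aside: (k) is engaged — the registered capacity is 1,260 units, meeting the 1,240 units threshold. (l) would limit (k) — a current Schedule 2 Exemption Letter is held — but (m) sets (l) aside: (m) operates against (l): a current Standing Registration is held. (n) would limit (m) — the repair shop is classified under the construction sector — but (o) sets (n) aside: (o) operates — the reference index is 354, below the 420 limit. (d) is therefore removed.
Exception (e) is satisfied on its face — assessed value is $321,500, less than the $345,500 limit; the compliance score is 103 points, meeting the 96 points threshold. Turning to paragraphs (p)–(q): (p) operates — a current Category 5 Clearance is held. (q), which would lift (p), is inapplicable — the baseline figure is 481, not less than 397. Exception (e) does not apply.
Every exception is unavailable, so the rule governs.

Yes — Greta's repair shop must maintain a written harassment policy.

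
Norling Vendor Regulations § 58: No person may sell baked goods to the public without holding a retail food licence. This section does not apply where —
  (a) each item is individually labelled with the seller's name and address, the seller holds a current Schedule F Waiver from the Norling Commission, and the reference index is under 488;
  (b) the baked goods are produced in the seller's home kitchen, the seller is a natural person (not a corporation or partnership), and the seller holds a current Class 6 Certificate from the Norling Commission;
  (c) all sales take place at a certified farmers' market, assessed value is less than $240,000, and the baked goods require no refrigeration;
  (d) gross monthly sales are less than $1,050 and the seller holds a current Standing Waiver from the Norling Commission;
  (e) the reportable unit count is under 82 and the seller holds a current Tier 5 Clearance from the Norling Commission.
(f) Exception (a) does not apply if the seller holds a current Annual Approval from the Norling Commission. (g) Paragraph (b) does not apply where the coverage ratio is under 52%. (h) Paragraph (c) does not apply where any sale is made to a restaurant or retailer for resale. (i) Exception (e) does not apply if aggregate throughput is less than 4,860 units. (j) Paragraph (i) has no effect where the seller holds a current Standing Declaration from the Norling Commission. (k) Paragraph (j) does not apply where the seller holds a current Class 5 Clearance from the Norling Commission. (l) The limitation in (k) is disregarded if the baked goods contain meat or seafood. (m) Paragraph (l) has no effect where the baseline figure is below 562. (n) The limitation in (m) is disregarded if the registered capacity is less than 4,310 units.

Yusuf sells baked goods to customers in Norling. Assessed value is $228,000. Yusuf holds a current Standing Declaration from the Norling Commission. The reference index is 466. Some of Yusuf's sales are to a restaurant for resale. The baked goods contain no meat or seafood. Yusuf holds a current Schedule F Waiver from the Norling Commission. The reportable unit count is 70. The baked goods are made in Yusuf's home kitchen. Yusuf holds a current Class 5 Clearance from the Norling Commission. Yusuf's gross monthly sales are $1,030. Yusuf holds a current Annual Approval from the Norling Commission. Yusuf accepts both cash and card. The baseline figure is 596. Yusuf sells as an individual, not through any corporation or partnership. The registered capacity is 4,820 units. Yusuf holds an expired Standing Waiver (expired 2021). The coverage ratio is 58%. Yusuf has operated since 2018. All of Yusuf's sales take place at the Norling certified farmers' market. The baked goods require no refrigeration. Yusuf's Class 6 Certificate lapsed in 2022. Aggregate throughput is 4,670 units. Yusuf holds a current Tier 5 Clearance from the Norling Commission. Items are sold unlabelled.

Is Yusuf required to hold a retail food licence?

Exception (a) requires that each item is individually labelled with the seller's name and address; but items are sold unlabelled, so (a) is unavailable.
Exception (b) does not apply: there is no Class 6 Certificate in force.
All of (c)'s requirements are met (all sales are at a certified farmers' market; assessed value is $228,000, less than the $240,000 limit; the baked goods are shelf-stable). But: (h) operates — some sales are to a restaurant for resale. (c) is therefore removed.
Exception (d) fails — there is no Standing Waiver in force.
Exception (e): the reportable unit count is 70, under the 82 limit; a current Tier 5 Clearance is held — every condition holds. But applying paragraphs (i)–(n): (i) is triggered — aggregate throughput is 4,670 units, less than the 4,860 units limit. (j) is triggered (a current Standing Declaration is held), but is displaced by (k): (k) operates against (j): a current Class 5 Clearance is held. (l), which would lift (k), does not operate here — the baked goods contain no meat or seafood. Exception (e) does not apply.
No exception applies. The general rule governs.

Yes — Yusuf must hold a retail food licence.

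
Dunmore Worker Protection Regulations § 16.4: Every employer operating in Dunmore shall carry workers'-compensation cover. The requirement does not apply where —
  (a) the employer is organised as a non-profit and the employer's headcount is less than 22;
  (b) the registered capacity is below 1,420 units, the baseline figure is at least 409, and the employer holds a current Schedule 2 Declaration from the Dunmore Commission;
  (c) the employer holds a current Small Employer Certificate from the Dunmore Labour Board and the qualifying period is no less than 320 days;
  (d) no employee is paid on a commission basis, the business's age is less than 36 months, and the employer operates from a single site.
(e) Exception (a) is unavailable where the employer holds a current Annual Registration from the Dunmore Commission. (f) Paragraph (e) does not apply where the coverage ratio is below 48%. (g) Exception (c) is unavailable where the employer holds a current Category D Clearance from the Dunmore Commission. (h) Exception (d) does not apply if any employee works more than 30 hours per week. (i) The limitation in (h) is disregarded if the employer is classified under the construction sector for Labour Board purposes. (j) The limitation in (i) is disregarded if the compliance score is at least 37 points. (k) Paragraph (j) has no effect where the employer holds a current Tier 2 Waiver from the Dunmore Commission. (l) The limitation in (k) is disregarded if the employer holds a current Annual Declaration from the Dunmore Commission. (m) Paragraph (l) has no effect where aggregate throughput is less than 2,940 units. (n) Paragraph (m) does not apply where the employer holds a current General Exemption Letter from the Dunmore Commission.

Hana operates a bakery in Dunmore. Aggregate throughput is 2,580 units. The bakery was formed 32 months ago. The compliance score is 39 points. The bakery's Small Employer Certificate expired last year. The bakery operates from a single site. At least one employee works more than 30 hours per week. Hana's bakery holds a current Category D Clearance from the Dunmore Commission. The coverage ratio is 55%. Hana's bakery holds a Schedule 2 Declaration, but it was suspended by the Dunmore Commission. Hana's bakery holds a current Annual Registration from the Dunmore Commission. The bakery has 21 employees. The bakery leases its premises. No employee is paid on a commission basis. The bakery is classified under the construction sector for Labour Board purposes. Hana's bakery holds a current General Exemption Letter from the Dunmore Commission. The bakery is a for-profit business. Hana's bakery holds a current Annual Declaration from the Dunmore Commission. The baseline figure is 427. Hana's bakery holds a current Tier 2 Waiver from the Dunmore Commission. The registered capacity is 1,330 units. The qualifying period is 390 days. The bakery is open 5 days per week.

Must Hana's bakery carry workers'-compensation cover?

Yes — Hana's bakery must carry workers'-compensation cover.

Exception (a) fails — the employer is for-profit.
Exception (b) requires that the employer holds a current Schedule 2 Declaration from the Dunmore Commission; but there is no Schedule 2 Declaration in force, so (b) is unavailable.
Exception (c) fails — the Small Employer Certificate has expired.
Exception (d): no employee is paid on commission; the business's age is 32 months, less than the 36 months limit; the employer operates from a single site — every condition holds. But: (h) operates — at least one employee exceeds 30 hours/week. (i) would limit (h) — the bakery is classified under the construction sector — but (j) sets (i) aside: (j) is engaged — the compliance score is 39 points, meeting the 37 points threshold. (k) operates (a current Tier 2 Waiver is held), but is overridden by (l): (l) operates against (k): a current Annual Declaration is held. (m) applies (aggregate throughput is 2,580 units, less than the 2,940 units limit), but is overridden by (n): (n) operates against (m): a current General Exemption Letter is held. (d) is therefore removed.
No exception applies. The general rule governs.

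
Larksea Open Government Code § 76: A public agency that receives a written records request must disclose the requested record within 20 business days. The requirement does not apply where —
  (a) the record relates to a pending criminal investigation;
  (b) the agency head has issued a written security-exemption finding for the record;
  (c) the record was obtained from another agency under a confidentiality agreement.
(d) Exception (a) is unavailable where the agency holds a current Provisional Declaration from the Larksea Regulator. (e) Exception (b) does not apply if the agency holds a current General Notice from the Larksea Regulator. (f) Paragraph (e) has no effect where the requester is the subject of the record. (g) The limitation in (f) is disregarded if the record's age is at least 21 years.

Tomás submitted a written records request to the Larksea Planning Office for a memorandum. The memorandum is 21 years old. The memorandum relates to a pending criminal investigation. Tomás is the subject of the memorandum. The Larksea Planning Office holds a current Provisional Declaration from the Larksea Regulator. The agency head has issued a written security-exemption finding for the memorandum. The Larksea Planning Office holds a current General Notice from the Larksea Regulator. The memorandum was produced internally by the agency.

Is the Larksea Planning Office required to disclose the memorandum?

Yes — the Larksea Planning Office must disclose the memorandum.

Exception (a): the memorandum relates to a pending investigation — every condition holds. Turning to paragraph (d): (d) operates — a current Provisional Declaration is held. Exception (a) does not apply.
Exception (b) is satisfied on its face — a written security-exemption finding has been issued. But applying paragraphs (e)–(g): (e) operates — a current General Notice is held. (f) would limit (e) — Tomás is the subject of the memorandum — but (g) sets (f) aside: (g) operates against (f): the record's age is 21 years, meeting the 21 years threshold. (b) is therefore removed.
Exception (c) does not apply: the memorandum was produced internally.
No exception applies. The general rule governs.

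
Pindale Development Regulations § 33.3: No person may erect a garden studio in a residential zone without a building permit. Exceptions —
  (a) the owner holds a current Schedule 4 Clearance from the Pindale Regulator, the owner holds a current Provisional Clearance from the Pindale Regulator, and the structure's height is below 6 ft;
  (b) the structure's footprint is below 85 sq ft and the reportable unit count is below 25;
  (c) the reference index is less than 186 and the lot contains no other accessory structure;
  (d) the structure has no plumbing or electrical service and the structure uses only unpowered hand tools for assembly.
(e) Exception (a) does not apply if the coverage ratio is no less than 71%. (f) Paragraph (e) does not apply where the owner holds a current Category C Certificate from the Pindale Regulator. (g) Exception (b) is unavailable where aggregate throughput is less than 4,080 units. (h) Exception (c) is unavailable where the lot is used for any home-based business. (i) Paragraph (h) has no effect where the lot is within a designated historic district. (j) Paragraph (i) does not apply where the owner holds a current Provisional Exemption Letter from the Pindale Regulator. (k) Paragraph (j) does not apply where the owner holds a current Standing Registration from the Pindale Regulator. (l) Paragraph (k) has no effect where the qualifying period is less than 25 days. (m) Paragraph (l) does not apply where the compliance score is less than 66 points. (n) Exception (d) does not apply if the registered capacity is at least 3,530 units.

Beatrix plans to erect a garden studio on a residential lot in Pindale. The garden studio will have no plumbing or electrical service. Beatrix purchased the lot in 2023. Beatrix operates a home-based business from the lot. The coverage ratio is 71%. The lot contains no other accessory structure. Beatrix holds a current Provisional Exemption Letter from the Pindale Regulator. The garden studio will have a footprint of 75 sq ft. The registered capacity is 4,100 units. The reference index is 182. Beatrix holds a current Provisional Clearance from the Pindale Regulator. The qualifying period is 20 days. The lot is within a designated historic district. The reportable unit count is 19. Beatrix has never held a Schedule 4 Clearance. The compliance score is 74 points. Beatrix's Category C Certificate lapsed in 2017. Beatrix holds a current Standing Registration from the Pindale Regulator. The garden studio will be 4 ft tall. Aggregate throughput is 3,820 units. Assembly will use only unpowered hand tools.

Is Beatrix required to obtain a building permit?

Yes — Beatrix must obtain a building permit.

Exception (a) requires that the owner holds a current Schedule 4 Clearance from the Pindale Regulator; but there is no Schedule 4 Clearance in force, so (a) is unavailable.
Exception (b): the structure's footprint is 75 sq ft, below the 85 sq ft limit; the reportable unit count is 19, below the 25 limit — every condition holds. Turning to paragraph (g): (g) operates against (b): aggregate throughput is 3,820 units, less than the 4,080 units limit. Exception (b) does not apply.
Exception (c) is satisfied on its face — the reference index is 182, less than the 186 limit; the lot has no other accessory structure. However, paragraphs (h)–(m) must be considered: (h) is triggered — a home-based business operates on the lot. (i) would limit (h) — the lot is in a historic district — but (j) sets (i) aside: (j) operates against (i): a current Provisional Exemption Letter is held. (k) is engaged (a current Standing Registration is held), but is set aside by (l): (l) operates against (k): the qualifying period is 20 days, less than the 25 days limit. (m), which would lift (l), is inapplicable — the compliance score is 74 points, not less than 66 points. (c) is therefore removed.
Exception (d): there is no plumbing or electrical service; assembly uses only hand tools — every condition holds. But: (n) operates against (d): the registered capacity is 4,100 units, meeting the 3,530 units threshold. Exception (d) does not apply.
No exception applies. The general rule governs.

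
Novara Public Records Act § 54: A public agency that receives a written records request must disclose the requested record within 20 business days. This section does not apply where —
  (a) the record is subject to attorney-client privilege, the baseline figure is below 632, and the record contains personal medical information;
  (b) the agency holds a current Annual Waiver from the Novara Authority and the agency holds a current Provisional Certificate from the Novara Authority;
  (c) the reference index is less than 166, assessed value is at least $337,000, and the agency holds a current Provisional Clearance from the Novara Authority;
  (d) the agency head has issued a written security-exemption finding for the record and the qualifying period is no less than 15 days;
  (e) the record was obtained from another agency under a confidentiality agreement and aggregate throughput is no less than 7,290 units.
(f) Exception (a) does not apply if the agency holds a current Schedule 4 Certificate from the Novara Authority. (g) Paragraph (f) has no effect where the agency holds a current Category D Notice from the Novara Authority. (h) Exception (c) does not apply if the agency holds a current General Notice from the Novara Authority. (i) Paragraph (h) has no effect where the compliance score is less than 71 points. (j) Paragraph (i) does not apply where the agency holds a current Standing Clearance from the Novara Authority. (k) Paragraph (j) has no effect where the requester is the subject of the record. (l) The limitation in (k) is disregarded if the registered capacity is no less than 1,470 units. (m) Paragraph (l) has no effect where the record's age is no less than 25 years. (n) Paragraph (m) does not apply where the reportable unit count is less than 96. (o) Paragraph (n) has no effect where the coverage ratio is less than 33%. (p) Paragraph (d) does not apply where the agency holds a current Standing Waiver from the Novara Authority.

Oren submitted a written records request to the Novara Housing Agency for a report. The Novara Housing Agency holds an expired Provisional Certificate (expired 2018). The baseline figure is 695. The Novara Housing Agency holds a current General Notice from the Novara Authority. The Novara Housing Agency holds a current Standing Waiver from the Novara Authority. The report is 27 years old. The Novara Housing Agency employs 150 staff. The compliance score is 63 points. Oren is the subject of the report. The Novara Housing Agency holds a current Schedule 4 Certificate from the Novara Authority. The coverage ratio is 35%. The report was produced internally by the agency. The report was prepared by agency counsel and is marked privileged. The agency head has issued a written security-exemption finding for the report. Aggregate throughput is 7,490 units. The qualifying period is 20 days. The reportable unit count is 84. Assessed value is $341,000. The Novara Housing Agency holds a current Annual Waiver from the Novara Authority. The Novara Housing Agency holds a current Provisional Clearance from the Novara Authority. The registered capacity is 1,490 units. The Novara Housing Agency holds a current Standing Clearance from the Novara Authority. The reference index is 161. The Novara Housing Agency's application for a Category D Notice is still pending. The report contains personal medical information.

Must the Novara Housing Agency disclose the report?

Exception (a) does not apply: the baseline figure is 695, not below 632.
Exception (b) requires that the agency holds a current Provisional Certificate from the Novara Authority; but no current Provisional Certificate is held, so (b) is unavailable.
Exception (c): the reference index is 161, less than the 166 limit; assessed value is $341,000, meeting the $337,000 threshold; a current Provisional Clearance is held — every condition holds. But applying paragraphs (h)–(o): (h) operates against (c): a current General Notice is held. (i) would limit (h) — the compliance score is 63 points, less than the 71 points limit — but (j) sets (i) aside: (j) is engaged — a current Standing Clearance is held. (k) would limit (j) — Oren is the subject of the report — but (l) sets (k) aside: (l) operates against (k): the registered capacity is 1,490 units, meeting the 1,470 units threshold. (m) operates (the record's age is 27 years, meeting the 25 years threshold), but is displaced by (n): (n) operates against (m): the reportable unit count is 84, less than the 96 limit. (o), which would lift (n), does not operate here — the coverage ratio is 35%, not less than 33%. So (c) is unavailable.
All of (d)'s requirements are met (a written security-exemption finding has been issued; the qualifying period is 20 days, meeting the 15 days threshold). Turning to paragraph (p): (p) is triggered — a current Standing Waiver is held. So (d) is unavailable.
Exception (e) fails — the report was produced internally.
No exception applies. The general rule governs.

Yes — the Novara Housing Agency must disclose the report.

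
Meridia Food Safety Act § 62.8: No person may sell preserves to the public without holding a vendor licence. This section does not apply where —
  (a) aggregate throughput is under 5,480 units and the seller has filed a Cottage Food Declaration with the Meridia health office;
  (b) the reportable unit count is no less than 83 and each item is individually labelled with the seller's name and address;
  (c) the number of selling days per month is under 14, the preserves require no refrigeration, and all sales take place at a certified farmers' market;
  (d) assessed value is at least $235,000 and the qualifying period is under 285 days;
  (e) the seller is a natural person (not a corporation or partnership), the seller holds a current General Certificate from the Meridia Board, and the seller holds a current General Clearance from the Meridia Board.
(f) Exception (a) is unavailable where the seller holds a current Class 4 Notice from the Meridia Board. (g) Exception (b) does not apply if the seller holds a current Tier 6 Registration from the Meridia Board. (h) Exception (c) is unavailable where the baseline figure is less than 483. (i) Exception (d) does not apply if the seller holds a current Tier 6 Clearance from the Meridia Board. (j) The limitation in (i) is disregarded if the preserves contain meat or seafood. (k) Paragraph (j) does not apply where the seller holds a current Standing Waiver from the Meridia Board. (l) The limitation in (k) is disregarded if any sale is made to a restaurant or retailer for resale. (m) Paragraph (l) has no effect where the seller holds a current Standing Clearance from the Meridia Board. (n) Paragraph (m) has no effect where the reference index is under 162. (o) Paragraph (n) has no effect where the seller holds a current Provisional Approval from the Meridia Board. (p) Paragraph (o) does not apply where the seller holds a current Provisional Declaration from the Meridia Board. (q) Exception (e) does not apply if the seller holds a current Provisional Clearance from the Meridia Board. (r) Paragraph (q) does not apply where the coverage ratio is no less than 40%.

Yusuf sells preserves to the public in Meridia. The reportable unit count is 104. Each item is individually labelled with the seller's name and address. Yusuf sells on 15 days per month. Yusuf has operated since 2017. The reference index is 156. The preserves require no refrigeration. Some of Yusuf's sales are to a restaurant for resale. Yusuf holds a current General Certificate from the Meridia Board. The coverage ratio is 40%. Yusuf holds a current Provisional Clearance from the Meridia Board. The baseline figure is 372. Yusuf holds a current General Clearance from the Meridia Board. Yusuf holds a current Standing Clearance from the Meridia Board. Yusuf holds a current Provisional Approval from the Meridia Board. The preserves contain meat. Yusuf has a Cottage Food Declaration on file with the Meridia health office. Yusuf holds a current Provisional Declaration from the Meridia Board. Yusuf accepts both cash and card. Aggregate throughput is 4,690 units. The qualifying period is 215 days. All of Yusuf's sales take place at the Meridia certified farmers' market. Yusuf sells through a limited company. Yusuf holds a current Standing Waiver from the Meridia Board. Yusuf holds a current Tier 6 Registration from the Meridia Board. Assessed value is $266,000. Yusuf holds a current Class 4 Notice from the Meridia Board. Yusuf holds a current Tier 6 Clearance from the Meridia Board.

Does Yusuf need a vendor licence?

Exception (a)'s conditions are all satisfied: aggregate throughput is 4,690 units, under the 5,480 units limit; a Cottage Food Declaration is on file. But: (f) applies — a current Class 4 Notice is held. (a) is therefore removed.
Exception (b)'s conditions are all satisfied: the reportable unit count is 104, meeting the 83 threshold; items are individually labelled. But applying paragraph (g): (g) operates against (b): a current Tier 6 Registration is held. Exception (b) does not apply.
Exception (c) fails — the number of selling days per month is 15, not under 14.
Exception (d) is satisfied on its face — assessed value is $266,000, meeting the $235,000 threshold; the qualifying period is 215 days, under the 285 days limit. As to paragraphs (i)–(p): (i) would limit (d) — a current Tier 6 Clearance is held — but (j) sets (i) aside: (j) is triggered — the preserves contain meat. (k) would limit (j) — a current Standing Waiver is held — but (l) sets (k) aside: (l) operates against (k): some sales are to a restaurant for resale. (m) applies (a current Standing Clearance is held), but is overridden by (n): (n) is triggered — the reference index is 156, under the 162 limit. (o) is engaged (a current Provisional Approval is held), but is displaced by (p): (p) applies — a current Provisional Declaration is held. (d) remains available.
Exception (e) fails — the seller operates through a limited company.

No — exception (d) applies; Yusuf is not required to hold a vendor licence.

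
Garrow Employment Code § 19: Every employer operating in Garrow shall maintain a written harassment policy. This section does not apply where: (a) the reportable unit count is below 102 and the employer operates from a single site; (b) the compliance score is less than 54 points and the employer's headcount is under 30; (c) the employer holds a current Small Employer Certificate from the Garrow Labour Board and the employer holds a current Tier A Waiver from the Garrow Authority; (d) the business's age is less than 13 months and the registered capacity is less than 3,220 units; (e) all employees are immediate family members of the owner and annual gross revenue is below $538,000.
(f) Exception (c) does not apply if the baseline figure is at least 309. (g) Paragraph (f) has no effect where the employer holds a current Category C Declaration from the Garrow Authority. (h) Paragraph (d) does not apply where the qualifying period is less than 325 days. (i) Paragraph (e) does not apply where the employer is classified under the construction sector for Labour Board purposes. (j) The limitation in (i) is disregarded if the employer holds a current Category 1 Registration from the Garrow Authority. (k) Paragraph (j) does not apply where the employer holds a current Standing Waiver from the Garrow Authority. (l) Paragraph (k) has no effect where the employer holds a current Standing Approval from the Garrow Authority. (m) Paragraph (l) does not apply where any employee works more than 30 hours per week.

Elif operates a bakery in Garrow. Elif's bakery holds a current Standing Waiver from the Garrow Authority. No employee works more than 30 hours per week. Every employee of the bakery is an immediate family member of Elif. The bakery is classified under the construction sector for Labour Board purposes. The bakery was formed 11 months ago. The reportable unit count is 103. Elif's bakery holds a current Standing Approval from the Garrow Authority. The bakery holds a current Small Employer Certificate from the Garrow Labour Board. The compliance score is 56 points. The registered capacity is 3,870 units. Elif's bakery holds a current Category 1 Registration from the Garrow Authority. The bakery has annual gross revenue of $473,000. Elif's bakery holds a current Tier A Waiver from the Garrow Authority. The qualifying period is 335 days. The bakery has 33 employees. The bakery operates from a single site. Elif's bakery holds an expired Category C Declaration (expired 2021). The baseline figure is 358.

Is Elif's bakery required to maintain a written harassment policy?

Exception (a) does not apply: the reportable unit count is 103, not below 102.
Exception (b) requires that the compliance score is less than 54 points; but the compliance score is 56 points, not less than 54 points, so (b) is unavailable.
Exception (c): a current Small Employer Certificate is held; a current Tier A Waiver is held — every condition holds. But: (f) operates — the baseline figure is 358, meeting the 309 threshold. (g), which would lift (f), is not engaged — there is no Category C Declaration in force. So (c) is unavailable.
Exception (d) requires that the registered capacity is less than 3,220 units; but the registered capacity is 3,870 units, not less than 3,220 units, so (d) is unavailable.
All of (e)'s requirements are met (every employee is an immediate family member; annual gross revenue is $473,000, below the $538,000 limit). Considering the limiting provisions: (i) would limit (e) — the bakery is classified under the construction sector — but (j) sets (i) aside: (j) is triggered — a current Category 1 Registration is held. (k) would limit (j) — a current Standing Waiver is held — but (l) sets (k) aside: (l) operates against (k): a current Standing Approval is held. (m) does not operate here (no employee exceeds 30 hours/week), so (l) stands. So (e) applies.

No — exception (e) applies; Elif's bakery is not required to maintain a written harassment policy.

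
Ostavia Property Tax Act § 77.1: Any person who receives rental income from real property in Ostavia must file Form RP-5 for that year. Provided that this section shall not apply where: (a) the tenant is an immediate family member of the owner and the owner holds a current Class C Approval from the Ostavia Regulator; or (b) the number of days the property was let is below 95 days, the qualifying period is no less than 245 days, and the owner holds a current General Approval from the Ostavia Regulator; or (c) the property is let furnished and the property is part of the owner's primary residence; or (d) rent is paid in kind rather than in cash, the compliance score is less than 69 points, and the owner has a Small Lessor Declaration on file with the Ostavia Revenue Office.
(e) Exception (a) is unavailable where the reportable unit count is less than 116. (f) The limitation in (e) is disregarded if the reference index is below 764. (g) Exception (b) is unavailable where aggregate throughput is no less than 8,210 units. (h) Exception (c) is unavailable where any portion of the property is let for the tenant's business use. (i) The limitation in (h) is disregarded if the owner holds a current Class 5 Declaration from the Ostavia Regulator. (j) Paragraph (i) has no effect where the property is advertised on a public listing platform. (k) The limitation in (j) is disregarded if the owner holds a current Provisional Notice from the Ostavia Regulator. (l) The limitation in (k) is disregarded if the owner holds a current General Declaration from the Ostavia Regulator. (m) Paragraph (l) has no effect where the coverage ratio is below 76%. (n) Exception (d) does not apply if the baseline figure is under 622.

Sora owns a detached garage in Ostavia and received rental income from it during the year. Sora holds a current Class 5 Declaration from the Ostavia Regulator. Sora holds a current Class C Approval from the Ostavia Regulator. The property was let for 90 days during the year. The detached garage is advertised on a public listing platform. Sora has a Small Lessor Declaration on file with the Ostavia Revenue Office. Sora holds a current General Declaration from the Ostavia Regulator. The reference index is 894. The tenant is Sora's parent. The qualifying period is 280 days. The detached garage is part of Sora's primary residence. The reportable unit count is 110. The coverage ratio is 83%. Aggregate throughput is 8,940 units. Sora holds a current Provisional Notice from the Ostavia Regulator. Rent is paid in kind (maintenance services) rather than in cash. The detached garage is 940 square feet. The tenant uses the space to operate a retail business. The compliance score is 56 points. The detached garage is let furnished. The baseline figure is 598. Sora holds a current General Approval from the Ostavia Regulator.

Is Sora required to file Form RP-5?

Exception (a) is satisfied on its face — the tenant is an immediate family member; a current Class C Approval is held. However, paragraphs (e)–(f) must be considered: (e) operates against (a): the reportable unit count is 110, less than the 116 limit. (f) is not engaged (the reference index is 894, not below 764), so (e) stands. So (a) is unavailable.
Exception (b): the number of days the property was let is 90 days, below the 95 days limit; the qualifying period is 280 days, meeting the 245 days threshold; a current General Approval is held — every condition holds. However, paragraph (g) must be considered: (g) is engaged — aggregate throughput is 8,940 units, meeting the 8,210 units threshold. (b) is therefore removed.
Exception (c)'s conditions are all satisfied: the property is let furnished; the detached garage is part of the primary residence. But applying paragraphs (h)–(m): (h) applies — the space is let for business use. (i) would limit (h) — a current Class 5 Declaration is held — but (j) sets (i) aside: (j) is triggered — the property is publicly advertised. (k) would limit (j) — a current Provisional Notice is held — but (l) sets (k) aside: (l) operates against (k): a current General Declaration is held. (m), which would lift (l), is not engaged — the coverage ratio is 83%, not below 76%. (c) is therefore removed.
Exception (d)'s conditions are all satisfied: rent is paid in kind; the compliance score is 56 points, less than the 69 points limit; a Small Lessor Declaration is on file. But: (n) is engaged — the baseline figure is 598, under the 622 limit. Exception (d) does not apply.
Every exception is unavailable, so the rule governs.

Yes — Sora must file Form RP-5.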